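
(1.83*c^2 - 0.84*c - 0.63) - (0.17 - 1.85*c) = 1.83*c^2 + 1.01*c - 0.8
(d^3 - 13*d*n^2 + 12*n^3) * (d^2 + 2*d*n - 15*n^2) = d^5 + 2*d^4*n - 28*d^3*n^2 - 14*d^2*n^3 + 219*d*n^4 - 180*n^5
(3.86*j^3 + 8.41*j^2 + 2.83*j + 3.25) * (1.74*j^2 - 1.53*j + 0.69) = 6.7164*j^5 + 8.7276*j^4 - 5.2797*j^3 + 7.128*j^2 - 3.0198*j + 2.2425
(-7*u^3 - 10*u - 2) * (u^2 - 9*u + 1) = -7*u^5 + 63*u^4 - 17*u^3 + 88*u^2 + 8*u - 2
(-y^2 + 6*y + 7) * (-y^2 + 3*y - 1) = y^4 - 9*y^3 + 12*y^2 + 15*y - 7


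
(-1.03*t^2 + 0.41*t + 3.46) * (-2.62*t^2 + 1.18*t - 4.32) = 2.6986*t^4 - 2.2896*t^3 - 4.1318*t^2 + 2.3116*t - 14.9472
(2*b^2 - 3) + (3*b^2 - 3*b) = 5*b^2 - 3*b - 3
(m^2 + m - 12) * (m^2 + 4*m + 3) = m^4 + 5*m^3 - 5*m^2 - 45*m - 36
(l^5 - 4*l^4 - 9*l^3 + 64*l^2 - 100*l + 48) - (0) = l^5 - 4*l^4 - 9*l^3 + 64*l^2 - 100*l + 48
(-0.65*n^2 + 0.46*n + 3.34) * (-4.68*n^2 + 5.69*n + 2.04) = 3.042*n^4 - 5.8513*n^3 - 14.3398*n^2 + 19.943*n + 6.8136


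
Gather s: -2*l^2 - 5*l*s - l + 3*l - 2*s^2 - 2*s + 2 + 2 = -2*l^2 + 2*l - 2*s^2 + s*(-5*l - 2) + 4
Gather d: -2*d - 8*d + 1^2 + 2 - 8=-10*d - 5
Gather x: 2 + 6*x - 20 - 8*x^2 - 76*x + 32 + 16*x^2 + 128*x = 8*x^2 + 58*x + 14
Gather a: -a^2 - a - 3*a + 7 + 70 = -a^2 - 4*a + 77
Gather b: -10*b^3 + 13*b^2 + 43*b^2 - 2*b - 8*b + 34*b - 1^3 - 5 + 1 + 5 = -10*b^3 + 56*b^2 + 24*b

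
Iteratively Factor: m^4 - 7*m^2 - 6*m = (m - 3)*(m^3 + 3*m^2 + 2*m) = (m - 3)*(m + 1)*(m^2 + 2*m) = m*(m - 3)*(m + 1)*(m + 2)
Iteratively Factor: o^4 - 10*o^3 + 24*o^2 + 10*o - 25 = (o + 1)*(o^3 - 11*o^2 + 35*o - 25) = (o - 5)*(o + 1)*(o^2 - 6*o + 5) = (o - 5)*(o - 1)*(o + 1)*(o - 5)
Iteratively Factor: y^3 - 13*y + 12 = (y - 3)*(y^2 + 3*y - 4) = (y - 3)*(y + 4)*(y - 1)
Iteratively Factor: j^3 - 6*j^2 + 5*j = (j - 5)*(j^2 - j) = j*(j - 5)*(j - 1)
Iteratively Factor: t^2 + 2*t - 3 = (t - 1)*(t + 3)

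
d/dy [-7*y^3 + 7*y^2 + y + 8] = -21*y^2 + 14*y + 1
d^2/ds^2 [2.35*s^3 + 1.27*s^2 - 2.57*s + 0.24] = 14.1*s + 2.54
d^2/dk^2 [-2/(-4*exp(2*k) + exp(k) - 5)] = 2*((1 - 16*exp(k))*(4*exp(2*k) - exp(k) + 5) + 2*(8*exp(k) - 1)^2*exp(k))*exp(k)/(4*exp(2*k) - exp(k) + 5)^3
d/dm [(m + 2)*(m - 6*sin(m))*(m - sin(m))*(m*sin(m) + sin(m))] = -(m + 1)*(m + 2)*(m - 6*sin(m))*(cos(m) - 1)*sin(m) - (m + 1)*(m + 2)*(m - sin(m))*(6*cos(m) - 1)*sin(m) + (m + 1)*(m - 6*sin(m))*(m - sin(m))*sin(m) + (m + 2)*(m - 6*sin(m))*(m - sin(m))*(m*cos(m) + sqrt(2)*sin(m + pi/4))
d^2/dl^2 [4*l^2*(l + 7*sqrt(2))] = 24*l + 56*sqrt(2)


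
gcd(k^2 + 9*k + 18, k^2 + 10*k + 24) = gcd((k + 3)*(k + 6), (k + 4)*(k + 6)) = k + 6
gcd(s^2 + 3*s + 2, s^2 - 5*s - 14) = s + 2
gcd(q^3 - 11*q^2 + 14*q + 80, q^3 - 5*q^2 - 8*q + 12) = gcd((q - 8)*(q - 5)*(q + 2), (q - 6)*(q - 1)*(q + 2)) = q + 2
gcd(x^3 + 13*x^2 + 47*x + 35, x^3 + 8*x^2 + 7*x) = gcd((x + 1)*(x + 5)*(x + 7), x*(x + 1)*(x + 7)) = x^2 + 8*x + 7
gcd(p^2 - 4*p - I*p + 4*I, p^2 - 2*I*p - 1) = p - I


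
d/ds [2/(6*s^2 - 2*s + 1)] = 4*(1 - 6*s)/(6*s^2 - 2*s + 1)^2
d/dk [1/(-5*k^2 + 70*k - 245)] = 2*(k - 7)/(5*(k^2 - 14*k + 49)^2)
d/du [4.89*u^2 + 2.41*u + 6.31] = 9.78*u + 2.41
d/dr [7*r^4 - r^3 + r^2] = r*(28*r^2 - 3*r + 2)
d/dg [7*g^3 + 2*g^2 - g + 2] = 21*g^2 + 4*g - 1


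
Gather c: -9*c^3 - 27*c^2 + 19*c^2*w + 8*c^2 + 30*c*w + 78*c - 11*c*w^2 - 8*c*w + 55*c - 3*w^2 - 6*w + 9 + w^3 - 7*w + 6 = -9*c^3 + c^2*(19*w - 19) + c*(-11*w^2 + 22*w + 133) + w^3 - 3*w^2 - 13*w + 15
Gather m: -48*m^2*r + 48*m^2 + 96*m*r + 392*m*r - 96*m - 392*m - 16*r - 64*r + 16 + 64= m^2*(48 - 48*r) + m*(488*r - 488) - 80*r + 80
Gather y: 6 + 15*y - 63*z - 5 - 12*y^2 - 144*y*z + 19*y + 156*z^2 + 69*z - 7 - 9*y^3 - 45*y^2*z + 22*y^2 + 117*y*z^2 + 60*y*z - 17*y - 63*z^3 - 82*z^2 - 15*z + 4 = -9*y^3 + y^2*(10 - 45*z) + y*(117*z^2 - 84*z + 17) - 63*z^3 + 74*z^2 - 9*z - 2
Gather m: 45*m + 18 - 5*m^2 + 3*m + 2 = -5*m^2 + 48*m + 20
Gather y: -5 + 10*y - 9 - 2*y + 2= 8*y - 12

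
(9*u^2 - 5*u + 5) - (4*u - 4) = 9*u^2 - 9*u + 9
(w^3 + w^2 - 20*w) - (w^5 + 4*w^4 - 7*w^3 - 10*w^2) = -w^5 - 4*w^4 + 8*w^3 + 11*w^2 - 20*w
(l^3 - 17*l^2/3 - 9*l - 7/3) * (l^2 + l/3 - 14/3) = l^5 - 16*l^4/3 - 140*l^3/9 + 190*l^2/9 + 371*l/9 + 98/9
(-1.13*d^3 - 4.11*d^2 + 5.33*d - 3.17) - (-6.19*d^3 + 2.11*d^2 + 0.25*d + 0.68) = 5.06*d^3 - 6.22*d^2 + 5.08*d - 3.85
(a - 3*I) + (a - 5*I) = 2*a - 8*I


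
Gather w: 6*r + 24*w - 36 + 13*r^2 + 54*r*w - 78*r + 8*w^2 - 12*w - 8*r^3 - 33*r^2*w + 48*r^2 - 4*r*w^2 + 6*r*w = -8*r^3 + 61*r^2 - 72*r + w^2*(8 - 4*r) + w*(-33*r^2 + 60*r + 12) - 36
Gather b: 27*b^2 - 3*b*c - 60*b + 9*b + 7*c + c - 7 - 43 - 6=27*b^2 + b*(-3*c - 51) + 8*c - 56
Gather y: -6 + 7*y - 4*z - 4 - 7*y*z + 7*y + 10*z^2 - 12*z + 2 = y*(14 - 7*z) + 10*z^2 - 16*z - 8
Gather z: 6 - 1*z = 6 - z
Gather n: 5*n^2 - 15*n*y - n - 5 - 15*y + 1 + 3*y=5*n^2 + n*(-15*y - 1) - 12*y - 4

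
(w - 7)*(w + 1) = w^2 - 6*w - 7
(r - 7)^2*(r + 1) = r^3 - 13*r^2 + 35*r + 49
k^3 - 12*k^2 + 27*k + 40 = (k - 8)*(k - 5)*(k + 1)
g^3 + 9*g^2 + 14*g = g*(g + 2)*(g + 7)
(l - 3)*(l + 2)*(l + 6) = l^3 + 5*l^2 - 12*l - 36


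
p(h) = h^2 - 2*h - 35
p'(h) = 2*h - 2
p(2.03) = -34.94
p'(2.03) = 2.06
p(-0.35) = -34.18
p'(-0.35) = -2.70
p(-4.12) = -9.79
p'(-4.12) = -10.24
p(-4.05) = -10.50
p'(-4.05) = -10.10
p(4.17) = -25.95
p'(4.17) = 6.34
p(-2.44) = -24.17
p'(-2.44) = -6.88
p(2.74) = -32.97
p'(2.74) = 3.48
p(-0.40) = -34.04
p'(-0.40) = -2.80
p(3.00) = -32.00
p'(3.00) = 4.00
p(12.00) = 85.00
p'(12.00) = 22.00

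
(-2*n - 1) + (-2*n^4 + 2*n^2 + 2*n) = -2*n^4 + 2*n^2 - 1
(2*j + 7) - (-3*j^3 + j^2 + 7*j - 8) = 3*j^3 - j^2 - 5*j + 15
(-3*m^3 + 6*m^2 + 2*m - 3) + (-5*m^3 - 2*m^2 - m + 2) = -8*m^3 + 4*m^2 + m - 1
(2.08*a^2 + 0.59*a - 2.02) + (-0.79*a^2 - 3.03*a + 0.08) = 1.29*a^2 - 2.44*a - 1.94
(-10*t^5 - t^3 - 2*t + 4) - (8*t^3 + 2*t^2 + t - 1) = -10*t^5 - 9*t^3 - 2*t^2 - 3*t + 5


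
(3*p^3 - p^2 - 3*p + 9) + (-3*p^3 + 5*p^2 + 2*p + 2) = 4*p^2 - p + 11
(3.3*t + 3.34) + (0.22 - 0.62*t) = 2.68*t + 3.56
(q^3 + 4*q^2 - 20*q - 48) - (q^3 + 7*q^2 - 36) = -3*q^2 - 20*q - 12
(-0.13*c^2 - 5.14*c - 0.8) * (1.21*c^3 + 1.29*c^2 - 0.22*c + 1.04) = -0.1573*c^5 - 6.3871*c^4 - 7.57*c^3 - 0.0364*c^2 - 5.1696*c - 0.832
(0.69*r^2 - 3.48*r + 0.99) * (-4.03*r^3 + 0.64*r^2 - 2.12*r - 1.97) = -2.7807*r^5 + 14.466*r^4 - 7.6797*r^3 + 6.6519*r^2 + 4.7568*r - 1.9503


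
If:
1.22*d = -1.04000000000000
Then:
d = -0.85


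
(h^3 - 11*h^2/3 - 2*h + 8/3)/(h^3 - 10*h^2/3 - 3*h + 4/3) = (3*h - 2)/(3*h - 1)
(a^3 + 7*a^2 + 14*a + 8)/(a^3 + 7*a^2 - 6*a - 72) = (a^2 + 3*a + 2)/(a^2 + 3*a - 18)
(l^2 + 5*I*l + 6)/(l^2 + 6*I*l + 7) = (l + 6*I)/(l + 7*I)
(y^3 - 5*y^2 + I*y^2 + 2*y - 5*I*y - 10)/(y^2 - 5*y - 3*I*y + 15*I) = (y^2 + I*y + 2)/(y - 3*I)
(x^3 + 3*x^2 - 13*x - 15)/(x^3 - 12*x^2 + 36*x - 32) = (x^3 + 3*x^2 - 13*x - 15)/(x^3 - 12*x^2 + 36*x - 32)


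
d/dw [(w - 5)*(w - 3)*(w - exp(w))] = (1 - exp(w))*(w - 5)*(w - 3) + (w - 5)*(w - exp(w)) + (w - 3)*(w - exp(w))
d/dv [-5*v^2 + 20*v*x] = -10*v + 20*x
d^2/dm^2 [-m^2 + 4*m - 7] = -2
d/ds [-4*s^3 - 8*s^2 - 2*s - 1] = -12*s^2 - 16*s - 2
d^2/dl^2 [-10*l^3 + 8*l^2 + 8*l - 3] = 16 - 60*l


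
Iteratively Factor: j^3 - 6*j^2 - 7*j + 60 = (j - 4)*(j^2 - 2*j - 15) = (j - 4)*(j + 3)*(j - 5)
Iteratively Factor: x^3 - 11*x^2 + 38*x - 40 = (x - 5)*(x^2 - 6*x + 8) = (x - 5)*(x - 2)*(x - 4)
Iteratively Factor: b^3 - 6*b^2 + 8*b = (b - 2)*(b^2 - 4*b) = b*(b - 2)*(b - 4)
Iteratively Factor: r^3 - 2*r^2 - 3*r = (r)*(r^2 - 2*r - 3) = r*(r - 3)*(r + 1)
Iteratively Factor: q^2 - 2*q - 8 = (q - 4)*(q + 2)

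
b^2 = b^2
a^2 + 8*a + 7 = (a + 1)*(a + 7)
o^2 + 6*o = o*(o + 6)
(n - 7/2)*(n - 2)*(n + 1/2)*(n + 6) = n^4 + n^3 - 103*n^2/4 + 29*n + 21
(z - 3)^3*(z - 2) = z^4 - 11*z^3 + 45*z^2 - 81*z + 54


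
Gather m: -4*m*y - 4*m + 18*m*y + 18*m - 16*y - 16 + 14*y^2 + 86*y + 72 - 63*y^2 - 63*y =m*(14*y + 14) - 49*y^2 + 7*y + 56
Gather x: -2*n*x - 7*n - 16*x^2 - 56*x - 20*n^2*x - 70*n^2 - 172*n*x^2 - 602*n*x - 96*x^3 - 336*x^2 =-70*n^2 - 7*n - 96*x^3 + x^2*(-172*n - 352) + x*(-20*n^2 - 604*n - 56)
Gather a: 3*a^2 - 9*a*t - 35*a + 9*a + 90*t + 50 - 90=3*a^2 + a*(-9*t - 26) + 90*t - 40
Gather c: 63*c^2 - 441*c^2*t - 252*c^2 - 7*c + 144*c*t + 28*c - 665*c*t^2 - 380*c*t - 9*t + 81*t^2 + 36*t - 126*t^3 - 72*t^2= c^2*(-441*t - 189) + c*(-665*t^2 - 236*t + 21) - 126*t^3 + 9*t^2 + 27*t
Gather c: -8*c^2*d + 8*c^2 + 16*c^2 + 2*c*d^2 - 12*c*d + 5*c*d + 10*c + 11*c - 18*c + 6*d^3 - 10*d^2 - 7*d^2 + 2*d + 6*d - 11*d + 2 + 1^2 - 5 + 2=c^2*(24 - 8*d) + c*(2*d^2 - 7*d + 3) + 6*d^3 - 17*d^2 - 3*d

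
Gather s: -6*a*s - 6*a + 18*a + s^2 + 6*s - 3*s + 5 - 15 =12*a + s^2 + s*(3 - 6*a) - 10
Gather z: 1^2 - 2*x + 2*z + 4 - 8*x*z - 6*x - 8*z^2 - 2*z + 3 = -8*x*z - 8*x - 8*z^2 + 8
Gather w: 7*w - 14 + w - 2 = 8*w - 16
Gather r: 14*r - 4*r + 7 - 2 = 10*r + 5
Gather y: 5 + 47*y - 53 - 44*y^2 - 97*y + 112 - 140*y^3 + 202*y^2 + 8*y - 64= -140*y^3 + 158*y^2 - 42*y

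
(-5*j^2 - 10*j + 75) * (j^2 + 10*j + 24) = -5*j^4 - 60*j^3 - 145*j^2 + 510*j + 1800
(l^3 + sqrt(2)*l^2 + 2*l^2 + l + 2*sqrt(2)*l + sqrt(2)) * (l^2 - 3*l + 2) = l^5 - l^4 + sqrt(2)*l^4 - 3*l^3 - sqrt(2)*l^3 - 3*sqrt(2)*l^2 + l^2 + sqrt(2)*l + 2*l + 2*sqrt(2)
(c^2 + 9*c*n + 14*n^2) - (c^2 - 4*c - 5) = 9*c*n + 4*c + 14*n^2 + 5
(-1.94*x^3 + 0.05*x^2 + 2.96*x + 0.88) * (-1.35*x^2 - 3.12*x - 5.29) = 2.619*x^5 + 5.9853*x^4 + 6.1106*x^3 - 10.6877*x^2 - 18.404*x - 4.6552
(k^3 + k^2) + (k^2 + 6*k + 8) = k^3 + 2*k^2 + 6*k + 8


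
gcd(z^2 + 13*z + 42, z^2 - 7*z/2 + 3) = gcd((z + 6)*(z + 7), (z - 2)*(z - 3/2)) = 1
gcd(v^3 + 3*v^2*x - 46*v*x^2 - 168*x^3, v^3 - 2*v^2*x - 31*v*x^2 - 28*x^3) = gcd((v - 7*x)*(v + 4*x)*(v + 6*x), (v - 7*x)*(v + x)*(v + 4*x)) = -v^2 + 3*v*x + 28*x^2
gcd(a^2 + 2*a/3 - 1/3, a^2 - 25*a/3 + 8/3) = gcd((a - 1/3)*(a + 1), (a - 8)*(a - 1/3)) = a - 1/3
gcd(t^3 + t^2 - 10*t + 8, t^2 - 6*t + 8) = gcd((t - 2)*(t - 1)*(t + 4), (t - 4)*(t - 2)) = t - 2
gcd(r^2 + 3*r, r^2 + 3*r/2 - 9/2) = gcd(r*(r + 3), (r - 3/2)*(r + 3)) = r + 3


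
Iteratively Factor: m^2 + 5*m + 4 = (m + 1)*(m + 4)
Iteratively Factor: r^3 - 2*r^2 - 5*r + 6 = (r - 1)*(r^2 - r - 6) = (r - 1)*(r + 2)*(r - 3)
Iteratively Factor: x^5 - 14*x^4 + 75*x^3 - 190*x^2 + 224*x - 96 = (x - 3)*(x^4 - 11*x^3 + 42*x^2 - 64*x + 32) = (x - 4)*(x - 3)*(x^3 - 7*x^2 + 14*x - 8) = (x - 4)*(x - 3)*(x - 1)*(x^2 - 6*x + 8) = (x - 4)^2*(x - 3)*(x - 1)*(x - 2)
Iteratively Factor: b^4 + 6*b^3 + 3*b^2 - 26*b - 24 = (b + 3)*(b^3 + 3*b^2 - 6*b - 8) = (b + 1)*(b + 3)*(b^2 + 2*b - 8) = (b - 2)*(b + 1)*(b + 3)*(b + 4)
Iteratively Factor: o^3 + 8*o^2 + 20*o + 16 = (o + 2)*(o^2 + 6*o + 8) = (o + 2)^2*(o + 4)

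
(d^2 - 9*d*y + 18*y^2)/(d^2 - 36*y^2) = (d - 3*y)/(d + 6*y)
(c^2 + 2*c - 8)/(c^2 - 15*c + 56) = (c^2 + 2*c - 8)/(c^2 - 15*c + 56)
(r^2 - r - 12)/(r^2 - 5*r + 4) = (r + 3)/(r - 1)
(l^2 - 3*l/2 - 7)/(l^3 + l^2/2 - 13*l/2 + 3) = (2*l^2 - 3*l - 14)/(2*l^3 + l^2 - 13*l + 6)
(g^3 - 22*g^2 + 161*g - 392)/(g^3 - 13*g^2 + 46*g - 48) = (g^2 - 14*g + 49)/(g^2 - 5*g + 6)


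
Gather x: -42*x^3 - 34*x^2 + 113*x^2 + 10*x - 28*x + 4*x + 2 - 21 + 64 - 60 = -42*x^3 + 79*x^2 - 14*x - 15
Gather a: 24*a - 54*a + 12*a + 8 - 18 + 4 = -18*a - 6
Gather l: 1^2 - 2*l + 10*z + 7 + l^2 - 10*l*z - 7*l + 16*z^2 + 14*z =l^2 + l*(-10*z - 9) + 16*z^2 + 24*z + 8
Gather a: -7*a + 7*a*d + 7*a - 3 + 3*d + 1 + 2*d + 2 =7*a*d + 5*d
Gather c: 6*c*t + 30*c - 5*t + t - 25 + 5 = c*(6*t + 30) - 4*t - 20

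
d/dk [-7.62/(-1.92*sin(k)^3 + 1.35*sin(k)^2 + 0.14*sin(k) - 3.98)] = (-43.8912*sin(k)^2 + 20.574*sin(k) + 1.0668)*cos(k)/(1.92*sin(k)^3 - 1.35*sin(k)^2 - 0.14*sin(k) + 3.98)^2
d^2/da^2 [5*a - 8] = 0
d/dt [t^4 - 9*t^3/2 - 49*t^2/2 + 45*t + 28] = 4*t^3 - 27*t^2/2 - 49*t + 45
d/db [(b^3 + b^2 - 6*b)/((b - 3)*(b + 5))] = (b^4 + 4*b^3 - 37*b^2 - 30*b + 90)/(b^4 + 4*b^3 - 26*b^2 - 60*b + 225)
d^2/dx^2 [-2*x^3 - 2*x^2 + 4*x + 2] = -12*x - 4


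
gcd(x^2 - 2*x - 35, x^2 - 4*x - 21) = x - 7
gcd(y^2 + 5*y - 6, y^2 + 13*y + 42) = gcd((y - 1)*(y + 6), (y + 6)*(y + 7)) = y + 6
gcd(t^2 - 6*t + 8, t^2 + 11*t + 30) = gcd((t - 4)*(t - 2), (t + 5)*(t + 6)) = 1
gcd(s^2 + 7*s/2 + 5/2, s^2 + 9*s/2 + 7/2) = s + 1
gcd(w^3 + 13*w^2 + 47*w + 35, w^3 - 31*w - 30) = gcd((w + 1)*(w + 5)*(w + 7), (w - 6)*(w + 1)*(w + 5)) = w^2 + 6*w + 5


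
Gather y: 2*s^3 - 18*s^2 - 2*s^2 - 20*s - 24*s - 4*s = 2*s^3 - 20*s^2 - 48*s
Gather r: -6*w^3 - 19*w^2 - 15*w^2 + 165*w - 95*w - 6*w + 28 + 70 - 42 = -6*w^3 - 34*w^2 + 64*w + 56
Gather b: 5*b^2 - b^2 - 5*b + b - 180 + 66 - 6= 4*b^2 - 4*b - 120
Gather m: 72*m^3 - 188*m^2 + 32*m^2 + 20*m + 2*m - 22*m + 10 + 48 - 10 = 72*m^3 - 156*m^2 + 48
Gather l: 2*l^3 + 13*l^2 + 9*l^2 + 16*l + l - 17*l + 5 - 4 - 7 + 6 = 2*l^3 + 22*l^2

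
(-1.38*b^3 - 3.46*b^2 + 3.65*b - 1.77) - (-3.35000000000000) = -1.38*b^3 - 3.46*b^2 + 3.65*b + 1.58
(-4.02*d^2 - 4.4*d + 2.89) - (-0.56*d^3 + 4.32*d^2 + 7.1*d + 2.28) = 0.56*d^3 - 8.34*d^2 - 11.5*d + 0.61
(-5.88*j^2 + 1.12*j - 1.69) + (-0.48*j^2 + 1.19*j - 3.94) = -6.36*j^2 + 2.31*j - 5.63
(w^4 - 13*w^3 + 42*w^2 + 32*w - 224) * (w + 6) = w^5 - 7*w^4 - 36*w^3 + 284*w^2 - 32*w - 1344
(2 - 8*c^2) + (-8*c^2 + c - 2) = -16*c^2 + c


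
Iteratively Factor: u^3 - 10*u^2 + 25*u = (u - 5)*(u^2 - 5*u) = (u - 5)^2*(u)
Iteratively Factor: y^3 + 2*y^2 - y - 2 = (y - 1)*(y^2 + 3*y + 2) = (y - 1)*(y + 1)*(y + 2)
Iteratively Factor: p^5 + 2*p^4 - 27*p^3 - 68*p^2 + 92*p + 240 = (p + 4)*(p^4 - 2*p^3 - 19*p^2 + 8*p + 60) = (p + 2)*(p + 4)*(p^3 - 4*p^2 - 11*p + 30) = (p - 5)*(p + 2)*(p + 4)*(p^2 + p - 6) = (p - 5)*(p + 2)*(p + 3)*(p + 4)*(p - 2)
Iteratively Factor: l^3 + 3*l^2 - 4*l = (l - 1)*(l^2 + 4*l) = l*(l - 1)*(l + 4)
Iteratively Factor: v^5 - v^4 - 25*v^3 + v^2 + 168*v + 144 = (v - 4)*(v^4 + 3*v^3 - 13*v^2 - 51*v - 36) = (v - 4)*(v + 3)*(v^3 - 13*v - 12) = (v - 4)*(v + 1)*(v + 3)*(v^2 - v - 12) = (v - 4)^2*(v + 1)*(v + 3)*(v + 3)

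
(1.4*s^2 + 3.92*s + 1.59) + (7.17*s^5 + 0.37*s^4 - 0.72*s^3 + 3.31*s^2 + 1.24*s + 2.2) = 7.17*s^5 + 0.37*s^4 - 0.72*s^3 + 4.71*s^2 + 5.16*s + 3.79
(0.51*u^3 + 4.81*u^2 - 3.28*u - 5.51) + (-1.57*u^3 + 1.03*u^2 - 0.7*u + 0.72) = -1.06*u^3 + 5.84*u^2 - 3.98*u - 4.79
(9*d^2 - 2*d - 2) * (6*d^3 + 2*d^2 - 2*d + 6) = 54*d^5 + 6*d^4 - 34*d^3 + 54*d^2 - 8*d - 12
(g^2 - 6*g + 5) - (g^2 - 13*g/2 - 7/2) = g/2 + 17/2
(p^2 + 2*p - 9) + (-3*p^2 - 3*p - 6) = -2*p^2 - p - 15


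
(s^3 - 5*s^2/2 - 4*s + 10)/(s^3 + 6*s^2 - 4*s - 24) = (s - 5/2)/(s + 6)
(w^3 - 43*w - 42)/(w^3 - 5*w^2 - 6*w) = (w^2 - w - 42)/(w*(w - 6))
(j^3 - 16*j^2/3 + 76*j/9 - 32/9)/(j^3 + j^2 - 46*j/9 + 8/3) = (3*j^2 - 14*j + 16)/(3*j^2 + 5*j - 12)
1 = 1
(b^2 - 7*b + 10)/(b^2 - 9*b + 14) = (b - 5)/(b - 7)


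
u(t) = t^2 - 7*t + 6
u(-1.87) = 22.59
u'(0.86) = -5.28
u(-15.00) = 336.00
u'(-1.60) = -10.20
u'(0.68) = -5.64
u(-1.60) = 19.76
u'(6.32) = 5.64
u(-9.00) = 150.00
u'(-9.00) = -25.00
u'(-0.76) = -8.52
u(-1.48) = 18.55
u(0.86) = 0.72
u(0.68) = 1.70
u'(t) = 2*t - 7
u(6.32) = 1.70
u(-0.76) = 11.90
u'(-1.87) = -10.74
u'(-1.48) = -9.96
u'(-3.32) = -13.64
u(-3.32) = 40.26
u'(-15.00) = -37.00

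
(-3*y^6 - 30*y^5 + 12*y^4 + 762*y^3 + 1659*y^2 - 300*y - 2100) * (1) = -3*y^6 - 30*y^5 + 12*y^4 + 762*y^3 + 1659*y^2 - 300*y - 2100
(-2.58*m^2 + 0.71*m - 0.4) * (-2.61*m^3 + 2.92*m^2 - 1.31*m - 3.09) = 6.7338*m^5 - 9.3867*m^4 + 6.497*m^3 + 5.8741*m^2 - 1.6699*m + 1.236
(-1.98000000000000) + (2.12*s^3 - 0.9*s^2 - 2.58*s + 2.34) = 2.12*s^3 - 0.9*s^2 - 2.58*s + 0.36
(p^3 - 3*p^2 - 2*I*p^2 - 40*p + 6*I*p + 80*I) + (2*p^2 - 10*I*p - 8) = p^3 - p^2 - 2*I*p^2 - 40*p - 4*I*p - 8 + 80*I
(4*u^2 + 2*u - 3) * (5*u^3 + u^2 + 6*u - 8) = 20*u^5 + 14*u^4 + 11*u^3 - 23*u^2 - 34*u + 24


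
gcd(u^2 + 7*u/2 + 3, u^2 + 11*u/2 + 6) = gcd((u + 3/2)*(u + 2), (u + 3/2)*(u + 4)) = u + 3/2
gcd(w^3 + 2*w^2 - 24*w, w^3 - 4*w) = w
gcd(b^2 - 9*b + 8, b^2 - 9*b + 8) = b^2 - 9*b + 8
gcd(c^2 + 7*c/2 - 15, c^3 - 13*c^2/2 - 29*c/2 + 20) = 1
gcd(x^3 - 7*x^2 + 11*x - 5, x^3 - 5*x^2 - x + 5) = x^2 - 6*x + 5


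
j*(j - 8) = j^2 - 8*j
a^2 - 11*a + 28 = (a - 7)*(a - 4)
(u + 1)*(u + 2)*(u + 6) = u^3 + 9*u^2 + 20*u + 12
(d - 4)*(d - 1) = d^2 - 5*d + 4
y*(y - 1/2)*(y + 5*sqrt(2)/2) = y^3 - y^2/2 + 5*sqrt(2)*y^2/2 - 5*sqrt(2)*y/4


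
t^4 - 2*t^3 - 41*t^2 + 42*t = t*(t - 7)*(t - 1)*(t + 6)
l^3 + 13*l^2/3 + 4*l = l*(l + 4/3)*(l + 3)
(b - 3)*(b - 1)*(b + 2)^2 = b^4 - 9*b^2 - 4*b + 12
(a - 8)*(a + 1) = a^2 - 7*a - 8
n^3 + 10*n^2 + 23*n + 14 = (n + 1)*(n + 2)*(n + 7)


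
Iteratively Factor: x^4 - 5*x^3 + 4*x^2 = (x)*(x^3 - 5*x^2 + 4*x) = x*(x - 1)*(x^2 - 4*x) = x*(x - 4)*(x - 1)*(x)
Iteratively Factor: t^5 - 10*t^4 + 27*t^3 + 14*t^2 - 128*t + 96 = (t - 4)*(t^4 - 6*t^3 + 3*t^2 + 26*t - 24) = (t - 4)*(t - 1)*(t^3 - 5*t^2 - 2*t + 24) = (t - 4)*(t - 3)*(t - 1)*(t^2 - 2*t - 8) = (t - 4)^2*(t - 3)*(t - 1)*(t + 2)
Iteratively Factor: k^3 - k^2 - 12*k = (k + 3)*(k^2 - 4*k) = (k - 4)*(k + 3)*(k)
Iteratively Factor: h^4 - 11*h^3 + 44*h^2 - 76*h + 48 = (h - 2)*(h^3 - 9*h^2 + 26*h - 24) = (h - 2)^2*(h^2 - 7*h + 12) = (h - 3)*(h - 2)^2*(h - 4)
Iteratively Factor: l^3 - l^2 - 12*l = (l)*(l^2 - l - 12) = l*(l - 4)*(l + 3)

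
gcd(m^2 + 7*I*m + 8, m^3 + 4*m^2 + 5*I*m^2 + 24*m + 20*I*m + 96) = m + 8*I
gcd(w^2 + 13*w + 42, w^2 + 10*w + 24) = w + 6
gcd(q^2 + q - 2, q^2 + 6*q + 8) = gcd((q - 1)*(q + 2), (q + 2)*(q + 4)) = q + 2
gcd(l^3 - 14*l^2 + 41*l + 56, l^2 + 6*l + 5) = l + 1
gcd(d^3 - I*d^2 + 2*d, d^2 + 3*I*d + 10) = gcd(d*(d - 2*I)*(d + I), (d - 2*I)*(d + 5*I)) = d - 2*I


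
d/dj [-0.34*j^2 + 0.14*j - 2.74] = 0.14 - 0.68*j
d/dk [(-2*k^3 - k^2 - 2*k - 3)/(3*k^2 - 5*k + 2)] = (-6*k^4 + 20*k^3 - k^2 + 14*k - 19)/(9*k^4 - 30*k^3 + 37*k^2 - 20*k + 4)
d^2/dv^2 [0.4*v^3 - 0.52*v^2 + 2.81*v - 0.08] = 2.4*v - 1.04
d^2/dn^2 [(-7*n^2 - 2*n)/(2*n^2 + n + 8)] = 12*(n^3 + 56*n^2 + 16*n - 72)/(8*n^6 + 12*n^5 + 102*n^4 + 97*n^3 + 408*n^2 + 192*n + 512)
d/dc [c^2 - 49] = 2*c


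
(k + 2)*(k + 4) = k^2 + 6*k + 8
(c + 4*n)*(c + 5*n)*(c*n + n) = c^3*n + 9*c^2*n^2 + c^2*n + 20*c*n^3 + 9*c*n^2 + 20*n^3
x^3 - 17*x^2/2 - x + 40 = (x - 8)*(x - 5/2)*(x + 2)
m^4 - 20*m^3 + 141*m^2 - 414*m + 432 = (m - 8)*(m - 6)*(m - 3)^2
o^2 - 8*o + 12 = (o - 6)*(o - 2)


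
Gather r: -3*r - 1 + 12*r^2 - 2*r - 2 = 12*r^2 - 5*r - 3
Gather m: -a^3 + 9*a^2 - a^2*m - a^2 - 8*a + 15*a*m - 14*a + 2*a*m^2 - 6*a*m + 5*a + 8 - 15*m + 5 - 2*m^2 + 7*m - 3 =-a^3 + 8*a^2 - 17*a + m^2*(2*a - 2) + m*(-a^2 + 9*a - 8) + 10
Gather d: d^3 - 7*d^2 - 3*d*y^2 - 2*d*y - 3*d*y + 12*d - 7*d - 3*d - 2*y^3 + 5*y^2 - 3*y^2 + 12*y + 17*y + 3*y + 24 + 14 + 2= d^3 - 7*d^2 + d*(-3*y^2 - 5*y + 2) - 2*y^3 + 2*y^2 + 32*y + 40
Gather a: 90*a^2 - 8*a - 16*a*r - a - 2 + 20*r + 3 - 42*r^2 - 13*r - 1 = 90*a^2 + a*(-16*r - 9) - 42*r^2 + 7*r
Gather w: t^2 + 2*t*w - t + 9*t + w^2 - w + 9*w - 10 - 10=t^2 + 8*t + w^2 + w*(2*t + 8) - 20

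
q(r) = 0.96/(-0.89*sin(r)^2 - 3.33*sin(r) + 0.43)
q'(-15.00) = -0.32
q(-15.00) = 0.43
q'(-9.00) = -0.83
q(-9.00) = 0.58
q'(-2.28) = -0.21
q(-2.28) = 0.39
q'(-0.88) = 0.20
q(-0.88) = 0.39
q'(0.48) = 2.10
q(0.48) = -0.74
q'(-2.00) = -0.09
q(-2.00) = 0.35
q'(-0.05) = 8.80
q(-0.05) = 1.62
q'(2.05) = -0.21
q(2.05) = -0.30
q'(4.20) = -0.12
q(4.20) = 0.36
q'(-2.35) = -0.25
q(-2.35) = 0.41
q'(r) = 0.96*(1.78*sin(r)*cos(r) + 3.33*cos(r))/(-0.89*sin(r)^2 - 3.33*sin(r) + 0.43)^2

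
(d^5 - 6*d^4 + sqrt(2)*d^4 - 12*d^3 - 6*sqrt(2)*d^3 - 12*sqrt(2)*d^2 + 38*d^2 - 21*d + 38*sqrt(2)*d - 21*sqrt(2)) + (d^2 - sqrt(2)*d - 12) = d^5 - 6*d^4 + sqrt(2)*d^4 - 12*d^3 - 6*sqrt(2)*d^3 - 12*sqrt(2)*d^2 + 39*d^2 - 21*d + 37*sqrt(2)*d - 21*sqrt(2) - 12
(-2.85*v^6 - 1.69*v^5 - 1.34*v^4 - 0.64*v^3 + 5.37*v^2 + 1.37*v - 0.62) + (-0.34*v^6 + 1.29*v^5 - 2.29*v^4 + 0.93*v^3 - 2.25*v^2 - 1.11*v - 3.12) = -3.19*v^6 - 0.4*v^5 - 3.63*v^4 + 0.29*v^3 + 3.12*v^2 + 0.26*v - 3.74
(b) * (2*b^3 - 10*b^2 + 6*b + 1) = 2*b^4 - 10*b^3 + 6*b^2 + b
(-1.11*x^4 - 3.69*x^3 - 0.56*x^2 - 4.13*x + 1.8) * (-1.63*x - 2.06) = 1.8093*x^5 + 8.3013*x^4 + 8.5142*x^3 + 7.8855*x^2 + 5.5738*x - 3.708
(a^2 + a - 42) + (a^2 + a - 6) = 2*a^2 + 2*a - 48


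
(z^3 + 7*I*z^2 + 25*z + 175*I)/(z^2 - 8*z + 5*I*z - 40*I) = (z^2 + 2*I*z + 35)/(z - 8)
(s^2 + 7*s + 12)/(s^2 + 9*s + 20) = (s + 3)/(s + 5)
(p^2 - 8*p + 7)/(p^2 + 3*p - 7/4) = 4*(p^2 - 8*p + 7)/(4*p^2 + 12*p - 7)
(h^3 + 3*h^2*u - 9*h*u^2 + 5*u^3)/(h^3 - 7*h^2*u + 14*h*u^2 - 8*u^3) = (h^2 + 4*h*u - 5*u^2)/(h^2 - 6*h*u + 8*u^2)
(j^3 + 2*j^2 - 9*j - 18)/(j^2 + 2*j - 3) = (j^2 - j - 6)/(j - 1)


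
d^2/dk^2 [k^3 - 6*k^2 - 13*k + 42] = 6*k - 12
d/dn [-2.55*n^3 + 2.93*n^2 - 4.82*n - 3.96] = -7.65*n^2 + 5.86*n - 4.82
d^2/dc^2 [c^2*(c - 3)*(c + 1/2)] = 12*c^2 - 15*c - 3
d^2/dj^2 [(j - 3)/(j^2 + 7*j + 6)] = 2*((j - 3)*(2*j + 7)^2 - (3*j + 4)*(j^2 + 7*j + 6))/(j^2 + 7*j + 6)^3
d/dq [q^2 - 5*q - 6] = 2*q - 5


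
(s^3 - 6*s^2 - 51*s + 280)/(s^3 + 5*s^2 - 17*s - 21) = (s^2 - 13*s + 40)/(s^2 - 2*s - 3)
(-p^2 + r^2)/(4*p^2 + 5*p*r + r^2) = (-p + r)/(4*p + r)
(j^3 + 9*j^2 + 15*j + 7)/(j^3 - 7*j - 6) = (j^2 + 8*j + 7)/(j^2 - j - 6)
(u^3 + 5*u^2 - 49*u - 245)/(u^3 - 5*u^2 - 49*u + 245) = (u + 5)/(u - 5)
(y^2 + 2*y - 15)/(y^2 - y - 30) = (y - 3)/(y - 6)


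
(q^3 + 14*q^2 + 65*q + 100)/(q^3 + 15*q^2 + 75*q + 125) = (q + 4)/(q + 5)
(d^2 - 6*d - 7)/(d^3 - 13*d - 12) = (d - 7)/(d^2 - d - 12)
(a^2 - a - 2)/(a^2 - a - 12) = (-a^2 + a + 2)/(-a^2 + a + 12)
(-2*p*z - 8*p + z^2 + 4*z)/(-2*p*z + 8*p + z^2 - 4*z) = (z + 4)/(z - 4)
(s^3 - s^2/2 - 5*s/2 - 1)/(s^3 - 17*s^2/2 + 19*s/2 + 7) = (s + 1)/(s - 7)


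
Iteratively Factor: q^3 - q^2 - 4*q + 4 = (q - 1)*(q^2 - 4) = (q - 1)*(q + 2)*(q - 2)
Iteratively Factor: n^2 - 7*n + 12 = (n - 3)*(n - 4)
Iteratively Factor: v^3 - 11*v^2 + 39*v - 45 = (v - 5)*(v^2 - 6*v + 9) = (v - 5)*(v - 3)*(v - 3)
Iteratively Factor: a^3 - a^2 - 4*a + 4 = (a - 2)*(a^2 + a - 2) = (a - 2)*(a - 1)*(a + 2)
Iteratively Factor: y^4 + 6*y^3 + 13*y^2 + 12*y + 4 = (y + 2)*(y^3 + 4*y^2 + 5*y + 2) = (y + 1)*(y + 2)*(y^2 + 3*y + 2) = (y + 1)*(y + 2)^2*(y + 1)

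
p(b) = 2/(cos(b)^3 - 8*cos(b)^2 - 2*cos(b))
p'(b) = 2*(3*sin(b)*cos(b)^2 - 16*sin(b)*cos(b) - 2*sin(b))/(cos(b)^3 - 8*cos(b)^2 - 2*cos(b))^2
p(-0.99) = -0.60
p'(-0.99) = 1.48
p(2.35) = -0.69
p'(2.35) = 1.82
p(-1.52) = -16.39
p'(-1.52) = 376.12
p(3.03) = -0.29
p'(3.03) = 0.08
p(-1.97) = -4.08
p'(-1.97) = -35.86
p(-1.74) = 19.02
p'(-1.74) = -138.96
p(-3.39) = -0.31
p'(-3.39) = 0.19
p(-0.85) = -0.44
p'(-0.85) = 0.83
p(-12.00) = -0.29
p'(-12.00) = -0.31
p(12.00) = -0.29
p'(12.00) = 0.31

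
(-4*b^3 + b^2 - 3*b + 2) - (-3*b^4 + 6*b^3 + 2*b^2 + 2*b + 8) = 3*b^4 - 10*b^3 - b^2 - 5*b - 6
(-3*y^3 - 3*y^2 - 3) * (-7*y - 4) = 21*y^4 + 33*y^3 + 12*y^2 + 21*y + 12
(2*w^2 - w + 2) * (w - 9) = 2*w^3 - 19*w^2 + 11*w - 18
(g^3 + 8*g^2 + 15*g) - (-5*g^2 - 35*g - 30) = g^3 + 13*g^2 + 50*g + 30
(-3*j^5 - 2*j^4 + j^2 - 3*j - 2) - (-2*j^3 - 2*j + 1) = -3*j^5 - 2*j^4 + 2*j^3 + j^2 - j - 3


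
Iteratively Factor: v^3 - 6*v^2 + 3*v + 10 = (v - 2)*(v^2 - 4*v - 5) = (v - 5)*(v - 2)*(v + 1)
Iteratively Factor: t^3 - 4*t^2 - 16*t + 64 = (t + 4)*(t^2 - 8*t + 16) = (t - 4)*(t + 4)*(t - 4)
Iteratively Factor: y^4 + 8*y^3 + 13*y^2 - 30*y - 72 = (y + 3)*(y^3 + 5*y^2 - 2*y - 24) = (y + 3)^2*(y^2 + 2*y - 8) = (y - 2)*(y + 3)^2*(y + 4)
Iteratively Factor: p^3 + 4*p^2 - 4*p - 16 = (p + 4)*(p^2 - 4) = (p - 2)*(p + 4)*(p + 2)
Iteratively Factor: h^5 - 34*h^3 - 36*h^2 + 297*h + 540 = (h + 3)*(h^4 - 3*h^3 - 25*h^2 + 39*h + 180) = (h - 4)*(h + 3)*(h^3 + h^2 - 21*h - 45) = (h - 5)*(h - 4)*(h + 3)*(h^2 + 6*h + 9) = (h - 5)*(h - 4)*(h + 3)^2*(h + 3)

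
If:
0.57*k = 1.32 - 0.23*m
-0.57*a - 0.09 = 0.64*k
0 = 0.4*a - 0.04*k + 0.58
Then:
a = -1.34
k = 1.06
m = 3.12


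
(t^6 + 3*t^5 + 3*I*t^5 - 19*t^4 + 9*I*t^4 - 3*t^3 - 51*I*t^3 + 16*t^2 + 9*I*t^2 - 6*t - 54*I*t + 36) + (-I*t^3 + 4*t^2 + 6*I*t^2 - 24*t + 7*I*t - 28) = t^6 + 3*t^5 + 3*I*t^5 - 19*t^4 + 9*I*t^4 - 3*t^3 - 52*I*t^3 + 20*t^2 + 15*I*t^2 - 30*t - 47*I*t + 8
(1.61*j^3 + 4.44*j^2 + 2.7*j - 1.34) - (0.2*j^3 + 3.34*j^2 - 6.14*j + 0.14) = 1.41*j^3 + 1.1*j^2 + 8.84*j - 1.48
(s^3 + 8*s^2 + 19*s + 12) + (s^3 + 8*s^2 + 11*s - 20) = 2*s^3 + 16*s^2 + 30*s - 8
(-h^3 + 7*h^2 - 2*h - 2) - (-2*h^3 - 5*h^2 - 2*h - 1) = h^3 + 12*h^2 - 1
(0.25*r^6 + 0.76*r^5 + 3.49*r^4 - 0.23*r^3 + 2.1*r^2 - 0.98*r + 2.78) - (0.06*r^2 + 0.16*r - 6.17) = 0.25*r^6 + 0.76*r^5 + 3.49*r^4 - 0.23*r^3 + 2.04*r^2 - 1.14*r + 8.95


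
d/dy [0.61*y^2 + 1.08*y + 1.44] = 1.22*y + 1.08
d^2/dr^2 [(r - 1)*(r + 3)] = 2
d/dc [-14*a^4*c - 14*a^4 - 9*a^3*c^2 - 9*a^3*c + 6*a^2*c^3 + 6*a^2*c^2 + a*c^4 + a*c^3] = a*(-14*a^3 - 18*a^2*c - 9*a^2 + 18*a*c^2 + 12*a*c + 4*c^3 + 3*c^2)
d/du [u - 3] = 1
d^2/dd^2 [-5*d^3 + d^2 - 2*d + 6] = 2 - 30*d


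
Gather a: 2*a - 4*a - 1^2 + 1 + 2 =2 - 2*a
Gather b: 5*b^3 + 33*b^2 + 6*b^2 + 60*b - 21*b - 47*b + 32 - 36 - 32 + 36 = 5*b^3 + 39*b^2 - 8*b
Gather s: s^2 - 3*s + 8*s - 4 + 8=s^2 + 5*s + 4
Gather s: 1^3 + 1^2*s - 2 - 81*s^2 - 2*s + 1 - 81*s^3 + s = -81*s^3 - 81*s^2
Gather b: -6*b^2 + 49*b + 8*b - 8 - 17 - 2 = -6*b^2 + 57*b - 27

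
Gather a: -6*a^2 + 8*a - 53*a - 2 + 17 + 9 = -6*a^2 - 45*a + 24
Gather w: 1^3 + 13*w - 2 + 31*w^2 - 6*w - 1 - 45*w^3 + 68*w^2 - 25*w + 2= -45*w^3 + 99*w^2 - 18*w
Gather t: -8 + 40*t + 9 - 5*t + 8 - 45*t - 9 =-10*t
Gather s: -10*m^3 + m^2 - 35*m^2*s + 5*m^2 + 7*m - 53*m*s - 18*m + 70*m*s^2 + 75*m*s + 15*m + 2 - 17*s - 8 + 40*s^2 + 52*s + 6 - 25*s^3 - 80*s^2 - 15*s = -10*m^3 + 6*m^2 + 4*m - 25*s^3 + s^2*(70*m - 40) + s*(-35*m^2 + 22*m + 20)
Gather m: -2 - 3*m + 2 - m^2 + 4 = -m^2 - 3*m + 4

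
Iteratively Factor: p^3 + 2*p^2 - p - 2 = (p - 1)*(p^2 + 3*p + 2) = (p - 1)*(p + 2)*(p + 1)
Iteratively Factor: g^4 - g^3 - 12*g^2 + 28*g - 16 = (g - 2)*(g^3 + g^2 - 10*g + 8) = (g - 2)*(g + 4)*(g^2 - 3*g + 2) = (g - 2)^2*(g + 4)*(g - 1)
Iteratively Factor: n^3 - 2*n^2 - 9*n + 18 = (n + 3)*(n^2 - 5*n + 6) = (n - 3)*(n + 3)*(n - 2)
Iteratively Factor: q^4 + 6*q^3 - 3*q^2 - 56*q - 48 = (q + 4)*(q^3 + 2*q^2 - 11*q - 12) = (q - 3)*(q + 4)*(q^2 + 5*q + 4) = (q - 3)*(q + 4)^2*(q + 1)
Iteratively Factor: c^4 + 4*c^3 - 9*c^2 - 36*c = (c - 3)*(c^3 + 7*c^2 + 12*c) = c*(c - 3)*(c^2 + 7*c + 12) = c*(c - 3)*(c + 4)*(c + 3)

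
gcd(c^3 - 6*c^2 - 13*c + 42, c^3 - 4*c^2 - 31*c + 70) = c^2 - 9*c + 14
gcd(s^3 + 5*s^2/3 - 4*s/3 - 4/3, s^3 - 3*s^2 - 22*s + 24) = s - 1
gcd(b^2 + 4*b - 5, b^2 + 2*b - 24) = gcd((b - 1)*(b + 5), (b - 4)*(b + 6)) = 1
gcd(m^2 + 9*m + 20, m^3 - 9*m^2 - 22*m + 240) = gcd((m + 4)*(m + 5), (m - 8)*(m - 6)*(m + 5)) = m + 5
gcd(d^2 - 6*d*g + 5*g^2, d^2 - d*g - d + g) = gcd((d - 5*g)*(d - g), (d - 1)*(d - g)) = d - g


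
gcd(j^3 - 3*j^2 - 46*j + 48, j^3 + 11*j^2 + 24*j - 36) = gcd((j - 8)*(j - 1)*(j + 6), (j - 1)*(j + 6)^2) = j^2 + 5*j - 6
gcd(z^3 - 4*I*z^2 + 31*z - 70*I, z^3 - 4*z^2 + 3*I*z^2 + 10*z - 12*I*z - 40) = z^2 + 3*I*z + 10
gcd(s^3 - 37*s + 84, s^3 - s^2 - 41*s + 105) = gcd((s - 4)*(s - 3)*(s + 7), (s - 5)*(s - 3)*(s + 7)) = s^2 + 4*s - 21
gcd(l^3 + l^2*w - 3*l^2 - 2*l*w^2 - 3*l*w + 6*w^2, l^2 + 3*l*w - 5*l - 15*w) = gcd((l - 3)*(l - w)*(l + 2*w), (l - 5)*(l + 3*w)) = 1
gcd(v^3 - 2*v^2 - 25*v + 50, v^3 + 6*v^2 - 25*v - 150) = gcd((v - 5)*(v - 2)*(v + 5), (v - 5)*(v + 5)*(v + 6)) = v^2 - 25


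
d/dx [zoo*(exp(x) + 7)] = zoo*exp(x)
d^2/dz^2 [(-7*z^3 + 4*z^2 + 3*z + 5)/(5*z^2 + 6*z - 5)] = 2*(-472*z^3 + 1305*z^2 + 150*z + 495)/(125*z^6 + 450*z^5 + 165*z^4 - 684*z^3 - 165*z^2 + 450*z - 125)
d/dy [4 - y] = -1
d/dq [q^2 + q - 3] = 2*q + 1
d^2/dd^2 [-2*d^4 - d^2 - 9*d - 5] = -24*d^2 - 2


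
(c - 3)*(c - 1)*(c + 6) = c^3 + 2*c^2 - 21*c + 18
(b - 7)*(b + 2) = b^2 - 5*b - 14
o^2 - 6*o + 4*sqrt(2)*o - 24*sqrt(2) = (o - 6)*(o + 4*sqrt(2))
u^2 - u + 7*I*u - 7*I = (u - 1)*(u + 7*I)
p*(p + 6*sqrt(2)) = p^2 + 6*sqrt(2)*p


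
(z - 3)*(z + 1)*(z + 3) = z^3 + z^2 - 9*z - 9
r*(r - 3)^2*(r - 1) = r^4 - 7*r^3 + 15*r^2 - 9*r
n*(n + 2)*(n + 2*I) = n^3 + 2*n^2 + 2*I*n^2 + 4*I*n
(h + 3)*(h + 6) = h^2 + 9*h + 18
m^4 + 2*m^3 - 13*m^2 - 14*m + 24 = (m - 3)*(m - 1)*(m + 2)*(m + 4)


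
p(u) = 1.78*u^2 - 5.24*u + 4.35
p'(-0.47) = -6.91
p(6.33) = 42.50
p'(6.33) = 17.29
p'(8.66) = 25.59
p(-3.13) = 38.19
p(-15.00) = 483.45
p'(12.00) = 37.48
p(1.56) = 0.51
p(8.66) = 92.46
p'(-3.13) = -16.38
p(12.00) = 197.79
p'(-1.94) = -12.15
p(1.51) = 0.50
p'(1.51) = 0.14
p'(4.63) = 11.24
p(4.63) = 18.25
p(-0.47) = 7.21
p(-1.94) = 21.21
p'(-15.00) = -58.64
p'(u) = 3.56*u - 5.24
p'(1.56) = 0.31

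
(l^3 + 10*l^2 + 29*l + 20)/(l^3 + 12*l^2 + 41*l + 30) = (l + 4)/(l + 6)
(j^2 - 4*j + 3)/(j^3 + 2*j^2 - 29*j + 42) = (j - 1)/(j^2 + 5*j - 14)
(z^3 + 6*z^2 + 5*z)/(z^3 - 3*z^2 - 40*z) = (z + 1)/(z - 8)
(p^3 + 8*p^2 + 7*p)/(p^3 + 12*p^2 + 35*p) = (p + 1)/(p + 5)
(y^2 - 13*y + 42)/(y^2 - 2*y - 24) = (y - 7)/(y + 4)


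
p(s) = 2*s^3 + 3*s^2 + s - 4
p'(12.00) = 937.00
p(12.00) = 3896.00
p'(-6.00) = 181.00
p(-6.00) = -334.00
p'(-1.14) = 1.96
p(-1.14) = -4.20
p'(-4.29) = 85.68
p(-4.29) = -110.98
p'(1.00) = 13.00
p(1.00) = 2.00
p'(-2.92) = 34.64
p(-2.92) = -31.13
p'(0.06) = 1.38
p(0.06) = -3.93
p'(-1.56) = 6.24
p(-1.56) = -5.85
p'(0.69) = 8.00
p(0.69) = -1.22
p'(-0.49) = -0.50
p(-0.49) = -4.00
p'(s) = 6*s^2 + 6*s + 1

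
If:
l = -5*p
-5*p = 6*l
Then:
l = 0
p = 0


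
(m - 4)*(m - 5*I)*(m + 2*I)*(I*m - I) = I*m^4 + 3*m^3 - 5*I*m^3 - 15*m^2 + 14*I*m^2 + 12*m - 50*I*m + 40*I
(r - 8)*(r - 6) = r^2 - 14*r + 48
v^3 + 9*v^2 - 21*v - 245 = (v - 5)*(v + 7)^2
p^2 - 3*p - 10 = (p - 5)*(p + 2)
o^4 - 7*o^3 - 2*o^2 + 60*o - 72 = (o - 6)*(o - 2)^2*(o + 3)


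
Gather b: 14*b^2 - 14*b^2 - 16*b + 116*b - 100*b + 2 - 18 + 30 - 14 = 0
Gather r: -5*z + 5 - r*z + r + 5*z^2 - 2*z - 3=r*(1 - z) + 5*z^2 - 7*z + 2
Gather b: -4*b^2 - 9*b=-4*b^2 - 9*b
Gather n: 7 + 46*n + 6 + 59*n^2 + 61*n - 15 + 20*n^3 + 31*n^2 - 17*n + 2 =20*n^3 + 90*n^2 + 90*n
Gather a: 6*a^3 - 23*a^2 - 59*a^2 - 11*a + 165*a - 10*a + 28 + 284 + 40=6*a^3 - 82*a^2 + 144*a + 352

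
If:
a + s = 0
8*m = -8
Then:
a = -s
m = -1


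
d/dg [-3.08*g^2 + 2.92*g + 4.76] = 2.92 - 6.16*g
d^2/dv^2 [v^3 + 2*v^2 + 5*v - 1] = 6*v + 4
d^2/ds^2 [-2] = 0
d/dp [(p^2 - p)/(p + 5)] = (p^2 + 10*p - 5)/(p^2 + 10*p + 25)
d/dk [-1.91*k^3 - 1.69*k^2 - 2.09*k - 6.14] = -5.73*k^2 - 3.38*k - 2.09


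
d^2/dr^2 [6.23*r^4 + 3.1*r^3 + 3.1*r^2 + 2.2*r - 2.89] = 74.76*r^2 + 18.6*r + 6.2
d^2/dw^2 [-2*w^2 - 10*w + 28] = -4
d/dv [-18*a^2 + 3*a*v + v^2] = 3*a + 2*v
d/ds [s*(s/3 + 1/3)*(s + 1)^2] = (s + 1)^2*(4*s + 1)/3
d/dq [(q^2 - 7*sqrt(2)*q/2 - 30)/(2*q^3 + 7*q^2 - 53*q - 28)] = ((4*q - 7*sqrt(2))*(2*q^3 + 7*q^2 - 53*q - 28) + (-2*q^2 + 7*sqrt(2)*q + 60)*(6*q^2 + 14*q - 53))/(2*(2*q^3 + 7*q^2 - 53*q - 28)^2)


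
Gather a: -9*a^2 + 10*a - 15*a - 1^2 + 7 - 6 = -9*a^2 - 5*a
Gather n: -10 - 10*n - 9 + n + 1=-9*n - 18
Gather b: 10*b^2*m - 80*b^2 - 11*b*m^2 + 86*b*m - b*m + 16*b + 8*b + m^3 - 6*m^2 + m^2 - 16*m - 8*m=b^2*(10*m - 80) + b*(-11*m^2 + 85*m + 24) + m^3 - 5*m^2 - 24*m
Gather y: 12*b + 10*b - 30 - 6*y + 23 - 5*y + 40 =22*b - 11*y + 33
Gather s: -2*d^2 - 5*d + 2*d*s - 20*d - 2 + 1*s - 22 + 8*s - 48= -2*d^2 - 25*d + s*(2*d + 9) - 72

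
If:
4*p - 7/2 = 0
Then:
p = 7/8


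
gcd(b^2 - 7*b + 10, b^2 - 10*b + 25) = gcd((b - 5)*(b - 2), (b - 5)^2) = b - 5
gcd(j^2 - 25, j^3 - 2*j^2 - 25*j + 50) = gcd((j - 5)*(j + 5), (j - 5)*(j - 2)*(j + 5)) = j^2 - 25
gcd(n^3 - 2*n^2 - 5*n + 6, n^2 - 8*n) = 1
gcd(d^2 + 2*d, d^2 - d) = d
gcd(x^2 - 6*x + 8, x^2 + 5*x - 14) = x - 2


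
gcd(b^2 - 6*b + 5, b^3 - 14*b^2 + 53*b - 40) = b^2 - 6*b + 5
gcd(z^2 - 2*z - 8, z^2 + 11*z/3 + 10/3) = z + 2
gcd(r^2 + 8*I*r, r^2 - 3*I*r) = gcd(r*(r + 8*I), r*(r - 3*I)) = r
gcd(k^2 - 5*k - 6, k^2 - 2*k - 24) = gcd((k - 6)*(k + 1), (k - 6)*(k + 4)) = k - 6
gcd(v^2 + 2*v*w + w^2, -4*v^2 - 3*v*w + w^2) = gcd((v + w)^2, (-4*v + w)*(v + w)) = v + w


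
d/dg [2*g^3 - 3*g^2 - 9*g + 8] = 6*g^2 - 6*g - 9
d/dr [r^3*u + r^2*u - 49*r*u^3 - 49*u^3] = u*(3*r^2 + 2*r - 49*u^2)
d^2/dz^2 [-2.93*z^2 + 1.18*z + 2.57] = -5.86000000000000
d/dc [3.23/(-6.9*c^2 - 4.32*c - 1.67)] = (44.574*c + 13.9536)/(6.9*c^2 + 4.32*c + 1.67)^2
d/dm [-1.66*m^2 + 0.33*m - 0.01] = 0.33 - 3.32*m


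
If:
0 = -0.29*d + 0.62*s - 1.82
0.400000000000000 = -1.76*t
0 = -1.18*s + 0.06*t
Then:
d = -6.30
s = -0.01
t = -0.23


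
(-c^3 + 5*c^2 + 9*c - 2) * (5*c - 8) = -5*c^4 + 33*c^3 + 5*c^2 - 82*c + 16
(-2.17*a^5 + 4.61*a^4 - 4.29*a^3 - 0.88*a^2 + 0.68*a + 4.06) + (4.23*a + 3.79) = -2.17*a^5 + 4.61*a^4 - 4.29*a^3 - 0.88*a^2 + 4.91*a + 7.85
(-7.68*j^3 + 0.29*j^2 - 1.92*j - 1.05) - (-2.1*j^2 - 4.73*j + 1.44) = -7.68*j^3 + 2.39*j^2 + 2.81*j - 2.49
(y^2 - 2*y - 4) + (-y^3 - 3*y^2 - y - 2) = -y^3 - 2*y^2 - 3*y - 6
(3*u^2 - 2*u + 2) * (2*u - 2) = 6*u^3 - 10*u^2 + 8*u - 4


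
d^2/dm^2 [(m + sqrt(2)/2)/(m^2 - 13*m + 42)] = ((2*m - 13)^2*(2*m + sqrt(2)) + (-6*m - sqrt(2) + 26)*(m^2 - 13*m + 42))/(m^2 - 13*m + 42)^3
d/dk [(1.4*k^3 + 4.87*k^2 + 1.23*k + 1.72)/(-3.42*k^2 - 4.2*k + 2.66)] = (-4.788*k^4 - 11.76*k^3 - 5.0754*k^2 + 37.6732*k + 10.4958)/(11.6964*k^4 + 28.728*k^3 - 0.554400000000001*k^2 - 22.344*k + 7.0756)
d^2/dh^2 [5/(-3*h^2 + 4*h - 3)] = 10*(9*h^2 - 12*h - 4*(3*h - 2)^2 + 9)/(3*h^2 - 4*h + 3)^3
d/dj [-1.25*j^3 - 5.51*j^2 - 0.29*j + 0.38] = -3.75*j^2 - 11.02*j - 0.29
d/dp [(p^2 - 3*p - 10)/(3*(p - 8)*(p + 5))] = 10*(3 - 2*p)/(p^4 - 6*p^3 - 71*p^2 + 240*p + 1600)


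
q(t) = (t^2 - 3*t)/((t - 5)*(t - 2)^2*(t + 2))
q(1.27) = 0.34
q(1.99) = 1673.54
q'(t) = (2*t - 3)/((t - 5)*(t - 2)^2*(t + 2)) - (t^2 - 3*t)/((t - 5)*(t - 2)^2*(t + 2)^2) - 2*(t^2 - 3*t)/((t - 5)*(t - 2)^3*(t + 2)) - (t^2 - 3*t)/((t - 5)^2*(t - 2)^2*(t + 2)) = 2*(-t^4 + 6*t^3 - 9*t^2 + 5*t - 30)/(t^7 - 12*t^6 + 37*t^5 + 46*t^4 - 344*t^3 + 208*t^2 + 720*t - 800)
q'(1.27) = 0.98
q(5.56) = 0.27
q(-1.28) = -0.11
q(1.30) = 0.37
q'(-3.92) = 0.03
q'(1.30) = 1.11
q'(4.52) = -0.70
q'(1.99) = 334027.77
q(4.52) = -0.35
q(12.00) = 0.01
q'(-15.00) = 0.00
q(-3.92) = 0.05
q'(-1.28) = 0.18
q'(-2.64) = 0.22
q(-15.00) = 0.00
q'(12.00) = 0.00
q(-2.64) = 0.14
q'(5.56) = -0.51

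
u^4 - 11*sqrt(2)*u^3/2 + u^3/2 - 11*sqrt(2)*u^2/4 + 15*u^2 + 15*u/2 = u*(u + 1/2)*(u - 3*sqrt(2))*(u - 5*sqrt(2)/2)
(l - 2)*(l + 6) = l^2 + 4*l - 12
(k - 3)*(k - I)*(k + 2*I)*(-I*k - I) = -I*k^4 + k^3 + 2*I*k^3 - 2*k^2 + I*k^2 - 3*k + 4*I*k + 6*I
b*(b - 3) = b^2 - 3*b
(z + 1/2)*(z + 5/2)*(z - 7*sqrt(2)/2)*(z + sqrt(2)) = z^4 - 5*sqrt(2)*z^3/2 + 3*z^3 - 15*sqrt(2)*z^2/2 - 23*z^2/4 - 21*z - 25*sqrt(2)*z/8 - 35/4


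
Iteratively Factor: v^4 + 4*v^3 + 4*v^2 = (v)*(v^3 + 4*v^2 + 4*v) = v*(v + 2)*(v^2 + 2*v) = v^2*(v + 2)*(v + 2)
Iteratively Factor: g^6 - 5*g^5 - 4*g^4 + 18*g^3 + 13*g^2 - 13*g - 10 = (g + 1)*(g^5 - 6*g^4 + 2*g^3 + 16*g^2 - 3*g - 10) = (g - 5)*(g + 1)*(g^4 - g^3 - 3*g^2 + g + 2) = (g - 5)*(g - 1)*(g + 1)*(g^3 - 3*g - 2) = (g - 5)*(g - 1)*(g + 1)^2*(g^2 - g - 2) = (g - 5)*(g - 2)*(g - 1)*(g + 1)^2*(g + 1)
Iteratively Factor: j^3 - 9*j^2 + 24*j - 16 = (j - 1)*(j^2 - 8*j + 16) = (j - 4)*(j - 1)*(j - 4)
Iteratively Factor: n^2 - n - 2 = (n + 1)*(n - 2)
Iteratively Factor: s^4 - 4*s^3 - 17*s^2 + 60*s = (s - 5)*(s^3 + s^2 - 12*s) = (s - 5)*(s - 3)*(s^2 + 4*s) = s*(s - 5)*(s - 3)*(s + 4)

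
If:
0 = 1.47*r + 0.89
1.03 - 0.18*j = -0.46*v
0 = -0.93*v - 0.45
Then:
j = 4.49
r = -0.61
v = -0.48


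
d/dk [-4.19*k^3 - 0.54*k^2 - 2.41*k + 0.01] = -12.57*k^2 - 1.08*k - 2.41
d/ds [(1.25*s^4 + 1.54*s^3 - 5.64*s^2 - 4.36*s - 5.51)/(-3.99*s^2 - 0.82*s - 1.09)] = (-9.975*s^5 - 9.2196*s^4 - 7.97560000000001*s^3 - 17.8074*s^2 - 31.6746*s + 0.234200000000001)/(15.9201*s^4 + 6.5436*s^3 + 9.3706*s^2 + 1.7876*s + 1.1881)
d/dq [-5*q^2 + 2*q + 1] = 2 - 10*q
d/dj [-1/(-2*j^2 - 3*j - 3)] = (-4*j - 3)/(2*j^2 + 3*j + 3)^2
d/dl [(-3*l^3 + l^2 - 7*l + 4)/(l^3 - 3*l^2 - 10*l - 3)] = (8*l^4 + 74*l^3 - 16*l^2 + 18*l + 61)/(l^6 - 6*l^5 - 11*l^4 + 54*l^3 + 118*l^2 + 60*l + 9)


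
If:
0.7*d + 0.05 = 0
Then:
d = -0.07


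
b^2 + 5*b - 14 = (b - 2)*(b + 7)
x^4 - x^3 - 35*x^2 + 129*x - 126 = (x - 3)^2*(x - 2)*(x + 7)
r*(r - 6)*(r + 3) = r^3 - 3*r^2 - 18*r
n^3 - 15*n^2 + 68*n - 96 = (n - 8)*(n - 4)*(n - 3)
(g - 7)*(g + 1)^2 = g^3 - 5*g^2 - 13*g - 7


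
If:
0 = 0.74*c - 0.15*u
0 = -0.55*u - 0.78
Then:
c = -0.29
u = -1.42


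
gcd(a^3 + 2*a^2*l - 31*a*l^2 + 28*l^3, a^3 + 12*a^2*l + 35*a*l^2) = a + 7*l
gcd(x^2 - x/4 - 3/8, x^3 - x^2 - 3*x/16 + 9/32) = x^2 - x/4 - 3/8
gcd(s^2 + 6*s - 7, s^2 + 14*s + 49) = s + 7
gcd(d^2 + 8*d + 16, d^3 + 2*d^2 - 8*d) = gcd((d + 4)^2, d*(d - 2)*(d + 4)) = d + 4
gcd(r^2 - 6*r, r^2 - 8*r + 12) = r - 6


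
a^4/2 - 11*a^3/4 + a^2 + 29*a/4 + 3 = (a/2 + 1/4)*(a - 4)*(a - 3)*(a + 1)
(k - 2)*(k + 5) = k^2 + 3*k - 10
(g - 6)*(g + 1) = g^2 - 5*g - 6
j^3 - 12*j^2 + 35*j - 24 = (j - 8)*(j - 3)*(j - 1)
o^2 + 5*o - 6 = (o - 1)*(o + 6)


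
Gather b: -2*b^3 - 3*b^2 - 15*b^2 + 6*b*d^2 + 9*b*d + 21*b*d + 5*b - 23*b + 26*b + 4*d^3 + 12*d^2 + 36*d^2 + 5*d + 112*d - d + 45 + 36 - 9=-2*b^3 - 18*b^2 + b*(6*d^2 + 30*d + 8) + 4*d^3 + 48*d^2 + 116*d + 72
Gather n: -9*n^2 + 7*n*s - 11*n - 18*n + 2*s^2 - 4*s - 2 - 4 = -9*n^2 + n*(7*s - 29) + 2*s^2 - 4*s - 6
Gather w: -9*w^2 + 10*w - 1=-9*w^2 + 10*w - 1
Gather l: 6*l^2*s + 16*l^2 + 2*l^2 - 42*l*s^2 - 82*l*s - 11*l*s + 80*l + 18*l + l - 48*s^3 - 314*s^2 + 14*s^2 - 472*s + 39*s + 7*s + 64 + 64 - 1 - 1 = l^2*(6*s + 18) + l*(-42*s^2 - 93*s + 99) - 48*s^3 - 300*s^2 - 426*s + 126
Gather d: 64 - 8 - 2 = 54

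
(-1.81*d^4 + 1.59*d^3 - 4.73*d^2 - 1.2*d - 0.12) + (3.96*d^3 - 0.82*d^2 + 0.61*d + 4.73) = -1.81*d^4 + 5.55*d^3 - 5.55*d^2 - 0.59*d + 4.61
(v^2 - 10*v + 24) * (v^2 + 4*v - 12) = v^4 - 6*v^3 - 28*v^2 + 216*v - 288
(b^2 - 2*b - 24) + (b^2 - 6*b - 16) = 2*b^2 - 8*b - 40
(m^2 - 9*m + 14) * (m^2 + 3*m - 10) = m^4 - 6*m^3 - 23*m^2 + 132*m - 140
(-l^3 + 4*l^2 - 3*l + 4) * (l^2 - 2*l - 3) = -l^5 + 6*l^4 - 8*l^3 - 2*l^2 + l - 12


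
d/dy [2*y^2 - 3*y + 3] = 4*y - 3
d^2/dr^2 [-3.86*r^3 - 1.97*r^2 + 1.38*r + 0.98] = -23.16*r - 3.94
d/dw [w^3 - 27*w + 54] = 3*w^2 - 27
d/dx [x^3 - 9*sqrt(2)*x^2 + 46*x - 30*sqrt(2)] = 3*x^2 - 18*sqrt(2)*x + 46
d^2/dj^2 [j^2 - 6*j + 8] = 2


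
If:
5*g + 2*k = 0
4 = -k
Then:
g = 8/5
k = -4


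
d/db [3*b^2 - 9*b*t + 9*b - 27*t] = 6*b - 9*t + 9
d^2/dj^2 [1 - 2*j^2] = -4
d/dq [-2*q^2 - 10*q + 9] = -4*q - 10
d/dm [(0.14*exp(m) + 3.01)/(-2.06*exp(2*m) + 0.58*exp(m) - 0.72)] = (0.2884*exp(2*m) + 12.4012*exp(m) - 1.8466)*exp(m)/(4.2436*exp(4*m) - 2.3896*exp(3*m) + 3.3028*exp(2*m) - 0.8352*exp(m) + 0.5184)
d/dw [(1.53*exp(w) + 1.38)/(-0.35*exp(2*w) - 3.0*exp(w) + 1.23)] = (0.5355*exp(2*w) + 0.966*exp(w) + 6.0219)*exp(w)/(0.1225*exp(4*w) + 2.1*exp(3*w) + 8.139*exp(2*w) - 7.38*exp(w) + 1.5129)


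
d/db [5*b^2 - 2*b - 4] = 10*b - 2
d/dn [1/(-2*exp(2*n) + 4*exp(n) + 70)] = (exp(n) - 1)*exp(n)/(-exp(2*n) + 2*exp(n) + 35)^2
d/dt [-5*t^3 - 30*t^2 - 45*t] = -15*t^2 - 60*t - 45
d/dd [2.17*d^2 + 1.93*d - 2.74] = 4.34*d + 1.93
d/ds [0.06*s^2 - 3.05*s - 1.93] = 0.12*s - 3.05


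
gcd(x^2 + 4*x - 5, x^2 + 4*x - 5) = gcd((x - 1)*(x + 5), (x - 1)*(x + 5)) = x^2 + 4*x - 5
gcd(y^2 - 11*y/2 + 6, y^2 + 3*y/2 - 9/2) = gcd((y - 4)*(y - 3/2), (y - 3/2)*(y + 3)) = y - 3/2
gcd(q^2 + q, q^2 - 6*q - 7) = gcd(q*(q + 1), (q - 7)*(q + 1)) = q + 1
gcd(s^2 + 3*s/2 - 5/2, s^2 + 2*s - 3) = s - 1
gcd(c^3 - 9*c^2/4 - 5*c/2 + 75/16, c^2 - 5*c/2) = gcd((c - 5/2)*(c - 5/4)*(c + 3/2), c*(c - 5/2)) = c - 5/2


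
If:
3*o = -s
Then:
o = -s/3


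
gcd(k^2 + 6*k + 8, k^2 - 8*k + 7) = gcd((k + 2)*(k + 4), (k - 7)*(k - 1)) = 1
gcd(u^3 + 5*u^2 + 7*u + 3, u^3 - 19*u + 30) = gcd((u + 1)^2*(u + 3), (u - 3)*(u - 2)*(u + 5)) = 1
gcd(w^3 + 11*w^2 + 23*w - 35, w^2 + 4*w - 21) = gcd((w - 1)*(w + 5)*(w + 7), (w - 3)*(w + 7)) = w + 7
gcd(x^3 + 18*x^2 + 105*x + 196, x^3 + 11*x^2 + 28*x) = x^2 + 11*x + 28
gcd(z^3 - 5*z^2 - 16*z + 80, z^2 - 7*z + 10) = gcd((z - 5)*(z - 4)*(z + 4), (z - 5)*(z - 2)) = z - 5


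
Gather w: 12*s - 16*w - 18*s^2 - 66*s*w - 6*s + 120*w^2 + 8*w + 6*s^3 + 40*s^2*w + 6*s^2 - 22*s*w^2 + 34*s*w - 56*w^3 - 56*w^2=6*s^3 - 12*s^2 + 6*s - 56*w^3 + w^2*(64 - 22*s) + w*(40*s^2 - 32*s - 8)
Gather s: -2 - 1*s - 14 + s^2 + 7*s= s^2 + 6*s - 16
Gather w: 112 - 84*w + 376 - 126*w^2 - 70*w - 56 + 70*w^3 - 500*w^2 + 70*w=70*w^3 - 626*w^2 - 84*w + 432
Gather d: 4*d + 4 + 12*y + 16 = 4*d + 12*y + 20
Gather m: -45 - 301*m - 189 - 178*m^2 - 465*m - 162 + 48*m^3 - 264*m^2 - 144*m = 48*m^3 - 442*m^2 - 910*m - 396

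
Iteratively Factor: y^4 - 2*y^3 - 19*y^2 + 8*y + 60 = (y + 3)*(y^3 - 5*y^2 - 4*y + 20) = (y - 5)*(y + 3)*(y^2 - 4) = (y - 5)*(y - 2)*(y + 3)*(y + 2)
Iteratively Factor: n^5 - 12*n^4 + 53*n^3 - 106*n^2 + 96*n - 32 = (n - 1)*(n^4 - 11*n^3 + 42*n^2 - 64*n + 32) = (n - 4)*(n - 1)*(n^3 - 7*n^2 + 14*n - 8) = (n - 4)*(n - 1)^2*(n^2 - 6*n + 8) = (n - 4)^2*(n - 1)^2*(n - 2)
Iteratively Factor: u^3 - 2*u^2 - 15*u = (u + 3)*(u^2 - 5*u) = u*(u + 3)*(u - 5)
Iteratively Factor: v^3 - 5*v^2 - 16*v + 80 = (v + 4)*(v^2 - 9*v + 20) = (v - 5)*(v + 4)*(v - 4)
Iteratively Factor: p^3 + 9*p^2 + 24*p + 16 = (p + 1)*(p^2 + 8*p + 16) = (p + 1)*(p + 4)*(p + 4)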